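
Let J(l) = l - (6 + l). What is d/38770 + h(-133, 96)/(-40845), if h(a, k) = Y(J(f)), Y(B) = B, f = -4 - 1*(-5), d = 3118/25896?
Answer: 205042741/1366929553080 ≈ 0.00015000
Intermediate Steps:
d = 1559/12948 (d = 3118*(1/25896) = 1559/12948 ≈ 0.12040)
f = 1 (f = -4 + 5 = 1)
J(l) = -6 (J(l) = l + (-6 - l) = -6)
h(a, k) = -6
d/38770 + h(-133, 96)/(-40845) = (1559/12948)/38770 - 6/(-40845) = (1559/12948)*(1/38770) - 6*(-1/40845) = 1559/501993960 + 2/13615 = 205042741/1366929553080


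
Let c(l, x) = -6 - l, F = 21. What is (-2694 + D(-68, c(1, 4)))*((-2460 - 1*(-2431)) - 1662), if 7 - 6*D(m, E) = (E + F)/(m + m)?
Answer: 619283093/136 ≈ 4.5536e+6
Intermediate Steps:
D(m, E) = 7/6 - (21 + E)/(12*m) (D(m, E) = 7/6 - (E + 21)/(6*(m + m)) = 7/6 - (21 + E)/(6*(2*m)) = 7/6 - (21 + E)*1/(2*m)/6 = 7/6 - (21 + E)/(12*m))
(-2694 + D(-68, c(1, 4)))*((-2460 - 1*(-2431)) - 1662) = (-2694 + (1/12)*(-21 - (-6 - 1*1) + 14*(-68))/(-68))*((-2460 - 1*(-2431)) - 1662) = (-2694 + (1/12)*(-1/68)*(-21 - (-6 - 1) - 952))*((-2460 + 2431) - 1662) = (-2694 + (1/12)*(-1/68)*(-21 - 1*(-7) - 952))*(-29 - 1662) = (-2694 + (1/12)*(-1/68)*(-21 + 7 - 952))*(-1691) = (-2694 + (1/12)*(-1/68)*(-966))*(-1691) = (-2694 + 161/136)*(-1691) = -366223/136*(-1691) = 619283093/136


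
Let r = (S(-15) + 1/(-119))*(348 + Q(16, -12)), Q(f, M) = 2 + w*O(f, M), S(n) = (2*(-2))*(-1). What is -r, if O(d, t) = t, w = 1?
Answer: -160550/119 ≈ -1349.2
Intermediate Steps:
S(n) = 4 (S(n) = -4*(-1) = 4)
Q(f, M) = 2 + M (Q(f, M) = 2 + 1*M = 2 + M)
r = 160550/119 (r = (4 + 1/(-119))*(348 + (2 - 12)) = (4 - 1/119)*(348 - 10) = (475/119)*338 = 160550/119 ≈ 1349.2)
-r = -1*160550/119 = -160550/119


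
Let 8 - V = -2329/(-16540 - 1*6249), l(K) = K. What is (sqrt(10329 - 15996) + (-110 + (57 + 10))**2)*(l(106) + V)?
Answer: 4799295833/22789 + 2595617*I*sqrt(5667)/22789 ≈ 2.106e+5 + 8574.2*I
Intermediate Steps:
V = 179983/22789 (V = 8 - (-2329)/(-16540 - 1*6249) = 8 - (-2329)/(-16540 - 6249) = 8 - (-2329)/(-22789) = 8 - (-2329)*(-1)/22789 = 8 - 1*2329/22789 = 8 - 2329/22789 = 179983/22789 ≈ 7.8978)
(sqrt(10329 - 15996) + (-110 + (57 + 10))**2)*(l(106) + V) = (sqrt(10329 - 15996) + (-110 + (57 + 10))**2)*(106 + 179983/22789) = (sqrt(-5667) + (-110 + 67)**2)*(2595617/22789) = (I*sqrt(5667) + (-43)**2)*(2595617/22789) = (I*sqrt(5667) + 1849)*(2595617/22789) = (1849 + I*sqrt(5667))*(2595617/22789) = 4799295833/22789 + 2595617*I*sqrt(5667)/22789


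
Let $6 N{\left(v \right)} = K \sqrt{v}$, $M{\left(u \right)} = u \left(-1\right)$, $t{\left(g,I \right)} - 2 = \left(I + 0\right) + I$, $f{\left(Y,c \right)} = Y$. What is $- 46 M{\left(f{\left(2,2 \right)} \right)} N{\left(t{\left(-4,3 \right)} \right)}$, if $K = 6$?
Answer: $184 \sqrt{2} \approx 260.22$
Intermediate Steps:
$t{\left(g,I \right)} = 2 + 2 I$ ($t{\left(g,I \right)} = 2 + \left(\left(I + 0\right) + I\right) = 2 + \left(I + I\right) = 2 + 2 I$)
$M{\left(u \right)} = - u$
$N{\left(v \right)} = \sqrt{v}$ ($N{\left(v \right)} = \frac{6 \sqrt{v}}{6} = \sqrt{v}$)
$- 46 M{\left(f{\left(2,2 \right)} \right)} N{\left(t{\left(-4,3 \right)} \right)} = - 46 \left(\left(-1\right) 2\right) \sqrt{2 + 2 \cdot 3} = \left(-46\right) \left(-2\right) \sqrt{2 + 6} = 92 \sqrt{8} = 92 \cdot 2 \sqrt{2} = 184 \sqrt{2}$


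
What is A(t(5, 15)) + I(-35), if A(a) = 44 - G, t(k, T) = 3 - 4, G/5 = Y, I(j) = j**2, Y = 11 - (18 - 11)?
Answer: 1249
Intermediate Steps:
Y = 4 (Y = 11 - 1*7 = 11 - 7 = 4)
G = 20 (G = 5*4 = 20)
t(k, T) = -1
A(a) = 24 (A(a) = 44 - 1*20 = 44 - 20 = 24)
A(t(5, 15)) + I(-35) = 24 + (-35)**2 = 24 + 1225 = 1249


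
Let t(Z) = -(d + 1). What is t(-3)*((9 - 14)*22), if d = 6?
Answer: 770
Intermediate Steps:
t(Z) = -7 (t(Z) = -(6 + 1) = -1*7 = -7)
t(-3)*((9 - 14)*22) = -7*(9 - 14)*22 = -(-35)*22 = -7*(-110) = 770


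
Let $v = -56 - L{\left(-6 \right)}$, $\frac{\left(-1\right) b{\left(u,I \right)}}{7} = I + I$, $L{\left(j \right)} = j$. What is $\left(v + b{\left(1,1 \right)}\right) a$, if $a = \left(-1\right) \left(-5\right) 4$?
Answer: $-1280$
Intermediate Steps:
$a = 20$ ($a = 5 \cdot 4 = 20$)
$b{\left(u,I \right)} = - 14 I$ ($b{\left(u,I \right)} = - 7 \left(I + I\right) = - 7 \cdot 2 I = - 14 I$)
$v = -50$ ($v = -56 - -6 = -56 + 6 = -50$)
$\left(v + b{\left(1,1 \right)}\right) a = \left(-50 - 14\right) 20 = \left(-64\right) 20 = -1280$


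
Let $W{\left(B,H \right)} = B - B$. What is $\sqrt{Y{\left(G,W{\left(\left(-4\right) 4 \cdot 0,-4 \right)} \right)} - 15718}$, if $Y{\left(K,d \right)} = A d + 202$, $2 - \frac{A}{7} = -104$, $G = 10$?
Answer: $6 i \sqrt{431} \approx 124.56 i$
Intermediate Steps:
$W{\left(B,H \right)} = 0$
$A = 742$ ($A = 14 - -728 = 14 + 728 = 742$)
$Y{\left(K,d \right)} = 202 + 742 d$ ($Y{\left(K,d \right)} = 742 d + 202 = 202 + 742 d$)
$\sqrt{Y{\left(G,W{\left(\left(-4\right) 4 \cdot 0,-4 \right)} \right)} - 15718} = \sqrt{\left(202 + 742 \cdot 0\right) - 15718} = \sqrt{\left(202 + 0\right) - 15718} = \sqrt{202 - 15718} = \sqrt{-15516} = 6 i \sqrt{431}$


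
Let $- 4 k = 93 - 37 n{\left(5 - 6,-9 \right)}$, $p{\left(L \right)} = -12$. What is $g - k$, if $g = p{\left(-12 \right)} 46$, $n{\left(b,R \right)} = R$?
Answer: $- \frac{891}{2} \approx -445.5$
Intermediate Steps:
$g = -552$ ($g = \left(-12\right) 46 = -552$)
$k = - \frac{213}{2}$ ($k = - \frac{93 - -333}{4} = - \frac{93 + 333}{4} = \left(- \frac{1}{4}\right) 426 = - \frac{213}{2} \approx -106.5$)
$g - k = -552 - - \frac{213}{2} = -552 + \frac{213}{2} = - \frac{891}{2}$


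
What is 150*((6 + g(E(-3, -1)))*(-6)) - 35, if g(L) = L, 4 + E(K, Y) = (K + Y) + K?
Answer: 4465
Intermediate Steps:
E(K, Y) = -4 + Y + 2*K (E(K, Y) = -4 + ((K + Y) + K) = -4 + (Y + 2*K) = -4 + Y + 2*K)
150*((6 + g(E(-3, -1)))*(-6)) - 35 = 150*((6 + (-4 - 1 + 2*(-3)))*(-6)) - 35 = 150*((6 + (-4 - 1 - 6))*(-6)) - 35 = 150*((6 - 11)*(-6)) - 35 = 150*(-5*(-6)) - 35 = 150*30 - 35 = 4500 - 35 = 4465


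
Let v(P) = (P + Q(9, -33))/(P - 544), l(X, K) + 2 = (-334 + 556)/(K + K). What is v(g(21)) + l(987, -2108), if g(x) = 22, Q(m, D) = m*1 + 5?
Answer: -129699/61132 ≈ -2.1216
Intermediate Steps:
Q(m, D) = 5 + m (Q(m, D) = m + 5 = 5 + m)
l(X, K) = -2 + 111/K (l(X, K) = -2 + (-334 + 556)/(K + K) = -2 + 222/((2*K)) = -2 + 222*(1/(2*K)) = -2 + 111/K)
v(P) = (14 + P)/(-544 + P) (v(P) = (P + (5 + 9))/(P - 544) = (P + 14)/(-544 + P) = (14 + P)/(-544 + P))
v(g(21)) + l(987, -2108) = (14 + 22)/(-544 + 22) + (-2 + 111/(-2108)) = 36/(-522) + (-2 + 111*(-1/2108)) = -1/522*36 + (-2 - 111/2108) = -2/29 - 4327/2108 = -129699/61132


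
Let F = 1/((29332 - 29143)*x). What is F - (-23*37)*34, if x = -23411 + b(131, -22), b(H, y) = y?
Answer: 128143969757/4428837 ≈ 28934.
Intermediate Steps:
x = -23433 (x = -23411 - 22 = -23433)
F = -1/4428837 (F = 1/((29332 - 29143)*(-23433)) = -1/23433/189 = (1/189)*(-1/23433) = -1/4428837 ≈ -2.2579e-7)
F - (-23*37)*34 = -1/4428837 - (-23*37)*34 = -1/4428837 - (-851)*34 = -1/4428837 - 1*(-28934) = -1/4428837 + 28934 = 128143969757/4428837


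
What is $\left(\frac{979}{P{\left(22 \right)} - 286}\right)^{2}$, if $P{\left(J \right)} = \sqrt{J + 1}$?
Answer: $\frac{958441}{\left(286 - \sqrt{23}\right)^{2}} \approx 12.121$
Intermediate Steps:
$P{\left(J \right)} = \sqrt{1 + J}$
$\left(\frac{979}{P{\left(22 \right)} - 286}\right)^{2} = \left(\frac{979}{\sqrt{1 + 22} - 286}\right)^{2} = \left(\frac{979}{\sqrt{23} - 286}\right)^{2} = \left(\frac{979}{-286 + \sqrt{23}}\right)^{2} = \frac{958441}{\left(-286 + \sqrt{23}\right)^{2}}$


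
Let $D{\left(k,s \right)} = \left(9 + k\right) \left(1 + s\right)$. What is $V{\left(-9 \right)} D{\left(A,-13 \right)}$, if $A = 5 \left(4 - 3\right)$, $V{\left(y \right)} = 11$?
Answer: $-1848$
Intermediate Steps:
$A = 5$ ($A = 5 \cdot 1 = 5$)
$D{\left(k,s \right)} = \left(1 + s\right) \left(9 + k\right)$
$V{\left(-9 \right)} D{\left(A,-13 \right)} = 11 \left(9 + 5 + 9 \left(-13\right) + 5 \left(-13\right)\right) = 11 \left(9 + 5 - 117 - 65\right) = 11 \left(-168\right) = -1848$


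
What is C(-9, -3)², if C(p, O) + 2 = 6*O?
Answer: 400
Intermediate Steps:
C(p, O) = -2 + 6*O
C(-9, -3)² = (-2 + 6*(-3))² = (-2 - 18)² = (-20)² = 400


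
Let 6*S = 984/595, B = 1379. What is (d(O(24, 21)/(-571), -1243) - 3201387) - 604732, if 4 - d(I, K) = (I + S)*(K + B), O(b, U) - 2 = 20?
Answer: -76065852707/19985 ≈ -3.8061e+6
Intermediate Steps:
O(b, U) = 22 (O(b, U) = 2 + 20 = 22)
S = 164/595 (S = (984/595)/6 = (984*(1/595))/6 = (⅙)*(984/595) = 164/595 ≈ 0.27563)
d(I, K) = 4 - (1379 + K)*(164/595 + I) (d(I, K) = 4 - (I + 164/595)*(K + 1379) = 4 - (164/595 + I)*(1379 + K) = 4 - (1379 + K)*(164/595 + I))
(d(O(24, 21)/(-571), -1243) - 3201387) - 604732 = ((-31968/85 - 30338/(-571) - 164/595*(-1243) - 1*22/(-571)*(-1243)) - 3201387) - 604732 = ((-31968/85 - 30338*(-1)/571 + 203852/595 - 1*22*(-1/571)*(-1243)) - 3201387) - 604732 = ((-31968/85 - 1379*(-22/571) + 203852/595 - 1*(-22/571)*(-1243)) - 3201387) - 604732 = ((-31968/85 + 30338/571 + 203852/595 - 27346/571) - 3201387) - 604732 = (-564492/19985 - 3201387) - 604732 = -63980283687/19985 - 604732 = -76065852707/19985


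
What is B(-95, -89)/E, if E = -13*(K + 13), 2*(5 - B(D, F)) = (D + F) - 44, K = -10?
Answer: -119/39 ≈ -3.0513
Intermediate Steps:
B(D, F) = 27 - D/2 - F/2 (B(D, F) = 5 - ((D + F) - 44)/2 = 5 - (-44 + D + F)/2 = 5 + (22 - D/2 - F/2) = 27 - D/2 - F/2)
E = -39 (E = -13*(-10 + 13) = -13*3 = -39)
B(-95, -89)/E = (27 - 1/2*(-95) - 1/2*(-89))/(-39) = (27 + 95/2 + 89/2)*(-1/39) = 119*(-1/39) = -119/39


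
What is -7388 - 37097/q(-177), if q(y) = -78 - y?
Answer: -768509/99 ≈ -7762.7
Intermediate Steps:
-7388 - 37097/q(-177) = -7388 - 37097/(-78 - 1*(-177)) = -7388 - 37097/(-78 + 177) = -7388 - 37097/99 = -768509/99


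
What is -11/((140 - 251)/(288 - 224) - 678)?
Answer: 704/43503 ≈ 0.016183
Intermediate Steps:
-11/((140 - 251)/(288 - 224) - 678) = -11/(-111/64 - 678) = -11/(-43503/64) = -11*(-64/43503) = 704/43503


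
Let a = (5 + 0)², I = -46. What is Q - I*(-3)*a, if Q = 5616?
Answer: 2166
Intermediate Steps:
a = 25 (a = 5² = 25)
Q - I*(-3)*a = 5616 - (-46*(-3))*25 = 5616 - 138*25 = 5616 - 1*3450 = 5616 - 3450 = 2166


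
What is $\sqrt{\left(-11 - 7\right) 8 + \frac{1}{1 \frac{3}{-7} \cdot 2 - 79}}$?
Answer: $\frac{19 i \sqrt{124657}}{559} \approx 12.001 i$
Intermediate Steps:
$\sqrt{\left(-11 - 7\right) 8 + \frac{1}{1 \frac{3}{-7} \cdot 2 - 79}} = \sqrt{\left(-18\right) 8 + \frac{1}{1 \cdot 3 \left(- \frac{1}{7}\right) 2 - 79}} = \sqrt{-144 + \frac{1}{1 \left(- \frac{3}{7}\right) 2 - 79}} = \sqrt{-144 + \frac{1}{\left(- \frac{3}{7}\right) 2 - 79}} = \sqrt{-144 + \frac{1}{- \frac{6}{7} - 79}} = \sqrt{-144 + \frac{1}{- \frac{559}{7}}} = \sqrt{-144 - \frac{7}{559}} = \sqrt{- \frac{80503}{559}} = \frac{19 i \sqrt{124657}}{559}$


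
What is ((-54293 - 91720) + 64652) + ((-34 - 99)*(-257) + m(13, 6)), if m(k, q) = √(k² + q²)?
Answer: -47180 + √205 ≈ -47166.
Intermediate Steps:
((-54293 - 91720) + 64652) + ((-34 - 99)*(-257) + m(13, 6)) = ((-54293 - 91720) + 64652) + ((-34 - 99)*(-257) + √(13² + 6²)) = (-146013 + 64652) + (-133*(-257) + √(169 + 36)) = -81361 + (34181 + √205) = -47180 + √205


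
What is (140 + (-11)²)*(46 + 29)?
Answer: 19575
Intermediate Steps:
(140 + (-11)²)*(46 + 29) = (140 + 121)*75 = 261*75 = 19575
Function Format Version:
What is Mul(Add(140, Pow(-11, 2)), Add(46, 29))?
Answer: 19575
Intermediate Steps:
Mul(Add(140, Pow(-11, 2)), Add(46, 29)) = Mul(Add(140, 121), 75) = Mul(261, 75) = 19575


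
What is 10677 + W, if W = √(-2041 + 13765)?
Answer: 10677 + 2*√2931 ≈ 10785.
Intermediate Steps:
W = 2*√2931 (W = √11724 = 2*√2931 ≈ 108.28)
10677 + W = 10677 + 2*√2931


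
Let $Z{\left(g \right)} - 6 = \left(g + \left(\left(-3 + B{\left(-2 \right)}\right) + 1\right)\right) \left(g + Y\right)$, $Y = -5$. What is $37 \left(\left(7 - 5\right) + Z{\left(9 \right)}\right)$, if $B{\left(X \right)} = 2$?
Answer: $1628$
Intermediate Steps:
$Z{\left(g \right)} = 6 + g \left(-5 + g\right)$ ($Z{\left(g \right)} = 6 + \left(g + \left(\left(-3 + 2\right) + 1\right)\right) \left(g - 5\right) = 6 + \left(g + \left(-1 + 1\right)\right) \left(-5 + g\right) = 6 + \left(g + 0\right) \left(-5 + g\right) = 6 + g \left(-5 + g\right)$)
$37 \left(\left(7 - 5\right) + Z{\left(9 \right)}\right) = 37 \left(\left(7 - 5\right) + \left(6 + 9^{2} - 45\right)\right) = 37 \left(\left(7 - 5\right) + \left(6 + 81 - 45\right)\right) = 37 \left(2 + 42\right) = 37 \cdot 44 = 1628$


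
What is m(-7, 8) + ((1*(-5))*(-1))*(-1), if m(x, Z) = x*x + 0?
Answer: 44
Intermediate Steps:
m(x, Z) = x**2 (m(x, Z) = x**2 + 0 = x**2)
m(-7, 8) + ((1*(-5))*(-1))*(-1) = (-7)**2 + ((1*(-5))*(-1))*(-1) = 49 - 5*(-1)*(-1) = 49 + 5*(-1) = 49 - 5 = 44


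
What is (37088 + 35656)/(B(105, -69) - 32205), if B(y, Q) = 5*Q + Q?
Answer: -24248/10873 ≈ -2.2301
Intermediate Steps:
B(y, Q) = 6*Q
(37088 + 35656)/(B(105, -69) - 32205) = (37088 + 35656)/(6*(-69) - 32205) = 72744/(-414 - 32205) = 72744/(-32619) = 72744*(-1/32619) = -24248/10873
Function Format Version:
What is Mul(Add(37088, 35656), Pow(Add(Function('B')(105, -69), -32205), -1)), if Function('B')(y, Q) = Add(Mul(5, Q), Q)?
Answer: Rational(-24248, 10873) ≈ -2.2301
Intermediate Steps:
Function('B')(y, Q) = Mul(6, Q)
Mul(Add(37088, 35656), Pow(Add(Function('B')(105, -69), -32205), -1)) = Mul(Add(37088, 35656), Pow(Add(Mul(6, -69), -32205), -1)) = Mul(72744, Pow(Add(-414, -32205), -1)) = Mul(72744, Pow(-32619, -1)) = Mul(72744, Rational(-1, 32619)) = Rational(-24248, 10873)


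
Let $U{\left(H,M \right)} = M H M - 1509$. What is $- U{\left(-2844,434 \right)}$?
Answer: $535685973$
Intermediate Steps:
$U{\left(H,M \right)} = -1509 + H M^{2}$ ($U{\left(H,M \right)} = H M M - 1509 = H M^{2} - 1509 = -1509 + H M^{2}$)
$- U{\left(-2844,434 \right)} = - (-1509 - 2844 \cdot 434^{2}) = - (-1509 - 535684464) = \left(-1\right) \left(-535685973\right) = 535685973$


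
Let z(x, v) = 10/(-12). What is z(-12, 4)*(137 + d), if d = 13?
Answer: -125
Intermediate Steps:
z(x, v) = -⅚ (z(x, v) = 10*(-1/12) = -⅚)
z(-12, 4)*(137 + d) = -5*(137 + 13)/6 = -⅚*150 = -125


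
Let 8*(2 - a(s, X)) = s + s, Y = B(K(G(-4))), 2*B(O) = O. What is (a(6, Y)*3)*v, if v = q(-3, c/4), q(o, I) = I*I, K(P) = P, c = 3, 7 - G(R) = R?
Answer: 27/32 ≈ 0.84375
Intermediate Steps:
G(R) = 7 - R
q(o, I) = I²
B(O) = O/2
v = 9/16 (v = (3/4)² = (3*(¼))² = (¾)² = 9/16 ≈ 0.56250)
Y = 11/2 (Y = (7 - 1*(-4))/2 = (7 + 4)/2 = (½)*11 = 11/2 ≈ 5.5000)
a(s, X) = 2 - s/4 (a(s, X) = 2 - (s + s)/8 = 2 - s/4)
(a(6, Y)*3)*v = ((2 - ¼*6)*3)*(9/16) = ((2 - 3/2)*3)*(9/16) = ((½)*3)*(9/16) = (3/2)*(9/16) = 27/32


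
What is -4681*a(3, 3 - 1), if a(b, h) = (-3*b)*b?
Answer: 126387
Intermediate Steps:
a(b, h) = -3*b²
-4681*a(3, 3 - 1) = -(-14043)*3² = -(-14043)*9 = -4681*(-27) = 126387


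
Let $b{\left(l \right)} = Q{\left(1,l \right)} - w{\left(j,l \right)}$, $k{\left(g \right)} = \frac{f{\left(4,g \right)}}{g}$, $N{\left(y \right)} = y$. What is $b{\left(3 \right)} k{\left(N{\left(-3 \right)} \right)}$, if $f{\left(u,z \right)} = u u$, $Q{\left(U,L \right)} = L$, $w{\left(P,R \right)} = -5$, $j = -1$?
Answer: $- \frac{128}{3} \approx -42.667$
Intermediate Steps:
$f{\left(u,z \right)} = u^{2}$
$k{\left(g \right)} = \frac{16}{g}$ ($k{\left(g \right)} = \frac{4^{2}}{g} = \frac{16}{g}$)
$b{\left(l \right)} = 5 + l$ ($b{\left(l \right)} = l - -5 = l + 5 = 5 + l$)
$b{\left(3 \right)} k{\left(N{\left(-3 \right)} \right)} = \left(5 + 3\right) \frac{16}{-3} = 8 \cdot 16 \left(- \frac{1}{3}\right) = 8 \left(- \frac{16}{3}\right) = - \frac{128}{3}$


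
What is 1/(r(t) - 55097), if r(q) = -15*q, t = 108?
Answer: -1/56717 ≈ -1.7631e-5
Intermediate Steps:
1/(r(t) - 55097) = 1/(-15*108 - 55097) = 1/(-1620 - 55097) = 1/(-56717) = -1/56717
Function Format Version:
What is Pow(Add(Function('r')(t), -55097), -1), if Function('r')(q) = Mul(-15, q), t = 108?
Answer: Rational(-1, 56717) ≈ -1.7631e-5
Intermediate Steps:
Pow(Add(Function('r')(t), -55097), -1) = Pow(Add(Mul(-15, 108), -55097), -1) = Pow(Add(-1620, -55097), -1) = Pow(-56717, -1) = Rational(-1, 56717)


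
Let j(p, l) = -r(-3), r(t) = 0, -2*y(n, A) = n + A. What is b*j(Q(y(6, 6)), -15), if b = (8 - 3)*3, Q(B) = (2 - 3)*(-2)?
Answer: 0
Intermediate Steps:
y(n, A) = -A/2 - n/2 (y(n, A) = -(n + A)/2 = -(A + n)/2 = -A/2 - n/2)
Q(B) = 2 (Q(B) = -1*(-2) = 2)
j(p, l) = 0 (j(p, l) = -1*0 = 0)
b = 15 (b = 5*3 = 15)
b*j(Q(y(6, 6)), -15) = 15*0 = 0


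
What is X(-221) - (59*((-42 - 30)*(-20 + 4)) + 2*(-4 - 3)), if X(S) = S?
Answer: -68175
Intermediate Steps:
X(-221) - (59*((-42 - 30)*(-20 + 4)) + 2*(-4 - 3)) = -221 - (59*((-42 - 30)*(-20 + 4)) + 2*(-4 - 3)) = -221 - (59*(-72*(-16)) + 2*(-7)) = -221 - (59*1152 - 14) = -221 - (67968 - 14) = -221 - 1*67954 = -221 - 67954 = -68175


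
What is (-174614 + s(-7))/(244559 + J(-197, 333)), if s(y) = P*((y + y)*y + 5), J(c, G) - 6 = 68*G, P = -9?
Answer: -175541/267209 ≈ -0.65694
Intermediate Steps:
J(c, G) = 6 + 68*G
s(y) = -45 - 18*y**2 (s(y) = -9*((y + y)*y + 5) = -9*((2*y)*y + 5) = -9*(2*y**2 + 5) = -9*(5 + 2*y**2) = -45 - 18*y**2)
(-174614 + s(-7))/(244559 + J(-197, 333)) = (-174614 + (-45 - 18*(-7)**2))/(244559 + (6 + 68*333)) = (-174614 + (-45 - 18*49))/(244559 + (6 + 22644)) = (-174614 + (-45 - 882))/(244559 + 22650) = (-174614 - 927)/267209 = -175541*1/267209 = -175541/267209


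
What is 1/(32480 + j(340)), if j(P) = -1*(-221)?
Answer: 1/32701 ≈ 3.0580e-5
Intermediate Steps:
j(P) = 221
1/(32480 + j(340)) = 1/(32480 + 221) = 1/32701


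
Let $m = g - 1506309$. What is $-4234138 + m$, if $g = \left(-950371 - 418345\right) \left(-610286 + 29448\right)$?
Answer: $794996523561$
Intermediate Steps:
$g = 795002264008$ ($g = \left(-1368716\right) \left(-580838\right) = 795002264008$)
$m = 795000757699$ ($m = 795002264008 - 1506309 = 795000757699$)
$-4234138 + m = -4234138 + 795000757699 = 794996523561$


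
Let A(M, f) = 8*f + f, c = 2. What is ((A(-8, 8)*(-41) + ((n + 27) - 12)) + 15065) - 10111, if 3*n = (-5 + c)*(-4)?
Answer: 2021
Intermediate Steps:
n = 4 (n = ((-5 + 2)*(-4))/3 = (-3*(-4))/3 = (⅓)*12 = 4)
A(M, f) = 9*f
((A(-8, 8)*(-41) + ((n + 27) - 12)) + 15065) - 10111 = (((9*8)*(-41) + ((4 + 27) - 12)) + 15065) - 10111 = ((72*(-41) + (31 - 12)) + 15065) - 10111 = ((-2952 + 19) + 15065) - 10111 = (-2933 + 15065) - 10111 = 12132 - 10111 = 2021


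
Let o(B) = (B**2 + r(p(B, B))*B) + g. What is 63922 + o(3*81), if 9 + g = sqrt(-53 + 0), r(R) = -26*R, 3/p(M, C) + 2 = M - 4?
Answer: 9707680/79 + I*sqrt(53) ≈ 1.2288e+5 + 7.2801*I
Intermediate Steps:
p(M, C) = 3/(-6 + M) (p(M, C) = 3/(-2 + (M - 4)) = 3/(-2 + (-4 + M)) = 3/(-6 + M))
g = -9 + I*sqrt(53) (g = -9 + sqrt(-53 + 0) = -9 + sqrt(-53) = -9 + I*sqrt(53) ≈ -9.0 + 7.2801*I)
o(B) = -9 + B**2 + I*sqrt(53) - 78*B/(-6 + B) (o(B) = (B**2 + (-78/(-6 + B))*B) + (-9 + I*sqrt(53)) = (B**2 - 78*B/(-6 + B)) + (-9 + I*sqrt(53)) = -9 + B**2 + I*sqrt(53) - 78*B/(-6 + B))
63922 + o(3*81) = 63922 + (-234*81 + (-6 + 3*81)*(-9 + (3*81)**2 + I*sqrt(53)))/(-6 + 3*81) = 63922 + (-78*243 + (-6 + 243)*(-9 + 243**2 + I*sqrt(53)))/(-6 + 243) = 63922 + (-18954 + 237*(-9 + 59049 + I*sqrt(53)))/237 = 63922 + (-18954 + 237*(59040 + I*sqrt(53)))/237 = 63922 + (-18954 + (13992480 + 237*I*sqrt(53)))/237 = 63922 + (13973526 + 237*I*sqrt(53))/237 = 63922 + (4657842/79 + I*sqrt(53)) = 9707680/79 + I*sqrt(53)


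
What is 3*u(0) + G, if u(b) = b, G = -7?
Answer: -7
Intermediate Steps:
3*u(0) + G = 3*0 - 7 = 0 - 7 = -7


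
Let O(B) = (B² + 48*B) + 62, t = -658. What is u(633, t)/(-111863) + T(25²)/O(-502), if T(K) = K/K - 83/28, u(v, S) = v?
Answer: -809338549/142807885416 ≈ -0.0056673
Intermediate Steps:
O(B) = 62 + B² + 48*B
T(K) = -55/28 (T(K) = 1 - 83*1/28 = 1 - 83/28 = -55/28)
u(633, t)/(-111863) + T(25²)/O(-502) = 633/(-111863) - 55/(28*(62 + (-502)² + 48*(-502))) = 633*(-1/111863) - 55/(28*(62 + 252004 - 24096)) = -633/111863 - 55/28/227970 = -633/111863 - 55/28*1/227970 = -633/111863 - 11/1276632 = -809338549/142807885416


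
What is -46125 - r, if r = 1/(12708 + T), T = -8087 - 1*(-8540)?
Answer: -607051126/13161 ≈ -46125.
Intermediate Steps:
T = 453 (T = -8087 + 8540 = 453)
r = 1/13161 (r = 1/(12708 + 453) = 1/13161 ≈ 7.5982e-5)
-46125 - r = -46125 - 1*1/13161 = -46125 - 1/13161 = -607051126/13161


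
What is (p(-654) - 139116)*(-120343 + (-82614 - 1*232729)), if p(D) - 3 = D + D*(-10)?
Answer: 58045138722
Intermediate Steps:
p(D) = 3 - 9*D (p(D) = 3 + (D + D*(-10)) = 3 + (D - 10*D) = 3 - 9*D)
(p(-654) - 139116)*(-120343 + (-82614 - 1*232729)) = ((3 - 9*(-654)) - 139116)*(-120343 + (-82614 - 1*232729)) = ((3 + 5886) - 139116)*(-120343 + (-82614 - 232729)) = (5889 - 139116)*(-120343 - 315343) = -133227*(-435686) = 58045138722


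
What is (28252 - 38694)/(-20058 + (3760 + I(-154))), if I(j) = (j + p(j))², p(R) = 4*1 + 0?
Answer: -5221/3101 ≈ -1.6837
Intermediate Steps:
p(R) = 4 (p(R) = 4 + 0 = 4)
I(j) = (4 + j)² (I(j) = (j + 4)² = (4 + j)²)
(28252 - 38694)/(-20058 + (3760 + I(-154))) = (28252 - 38694)/(-20058 + (3760 + (4 - 154)²)) = -10442/(-20058 + (3760 + (-150)²)) = -10442/(-20058 + (3760 + 22500)) = -10442/(-20058 + 26260) = -10442/6202 = -10442*1/6202 = -5221/3101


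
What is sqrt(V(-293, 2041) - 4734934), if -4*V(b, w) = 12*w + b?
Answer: I*sqrt(18963935)/2 ≈ 2177.4*I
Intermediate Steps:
V(b, w) = -3*w - b/4 (V(b, w) = -(12*w + b)/4 = -(b + 12*w)/4 = -3*w - b/4)
sqrt(V(-293, 2041) - 4734934) = sqrt((-3*2041 - 1/4*(-293)) - 4734934) = sqrt((-6123 + 293/4) - 4734934) = sqrt(-24199/4 - 4734934) = sqrt(-18963935/4) = I*sqrt(18963935)/2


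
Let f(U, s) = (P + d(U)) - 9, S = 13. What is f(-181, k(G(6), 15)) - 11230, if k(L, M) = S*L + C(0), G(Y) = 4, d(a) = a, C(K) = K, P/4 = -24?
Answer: -11516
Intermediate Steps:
P = -96 (P = 4*(-24) = -96)
k(L, M) = 13*L (k(L, M) = 13*L + 0 = 13*L)
f(U, s) = -105 + U (f(U, s) = (-96 + U) - 9 = -105 + U)
f(-181, k(G(6), 15)) - 11230 = (-105 - 181) - 11230 = -286 - 11230 = -11516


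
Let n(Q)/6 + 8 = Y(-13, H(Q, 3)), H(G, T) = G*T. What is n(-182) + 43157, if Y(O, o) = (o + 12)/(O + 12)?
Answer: 46313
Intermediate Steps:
Y(O, o) = (12 + o)/(12 + O)
n(Q) = -120 - 18*Q (n(Q) = -48 + 6*((12 + Q*3)/(12 - 13)) = -48 + 6*((12 + 3*Q)/(-1)) = -48 + 6*(-(12 + 3*Q)) = -48 + 6*(-12 - 3*Q) = -48 + (-72 - 18*Q) = -120 - 18*Q)
n(-182) + 43157 = (-120 - 18*(-182)) + 43157 = (-120 + 3276) + 43157 = 3156 + 43157 = 46313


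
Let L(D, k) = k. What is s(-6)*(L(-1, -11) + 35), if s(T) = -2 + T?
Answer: -192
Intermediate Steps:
s(-6)*(L(-1, -11) + 35) = (-2 - 6)*(-11 + 35) = -8*24 = -192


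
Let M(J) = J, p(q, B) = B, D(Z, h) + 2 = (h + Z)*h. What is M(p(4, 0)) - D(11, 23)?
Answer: -780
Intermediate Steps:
D(Z, h) = -2 + h*(Z + h) (D(Z, h) = -2 + (h + Z)*h = -2 + (Z + h)*h = -2 + h*(Z + h))
M(p(4, 0)) - D(11, 23) = 0 - (-2 + 23² + 11*23) = 0 - (-2 + 529 + 253) = 0 - 1*780 = 0 - 780 = -780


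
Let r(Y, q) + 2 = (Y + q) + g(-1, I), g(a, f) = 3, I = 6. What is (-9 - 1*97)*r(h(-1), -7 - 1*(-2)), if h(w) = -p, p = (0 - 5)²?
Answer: 3074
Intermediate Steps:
p = 25 (p = (-5)² = 25)
h(w) = -25 (h(w) = -1*25 = -25)
r(Y, q) = 1 + Y + q (r(Y, q) = -2 + ((Y + q) + 3) = -2 + (3 + Y + q) = 1 + Y + q)
(-9 - 1*97)*r(h(-1), -7 - 1*(-2)) = (-9 - 1*97)*(1 - 25 + (-7 - 1*(-2))) = (-9 - 97)*(1 - 25 + (-7 + 2)) = -106*(1 - 25 - 5) = -106*(-29) = 3074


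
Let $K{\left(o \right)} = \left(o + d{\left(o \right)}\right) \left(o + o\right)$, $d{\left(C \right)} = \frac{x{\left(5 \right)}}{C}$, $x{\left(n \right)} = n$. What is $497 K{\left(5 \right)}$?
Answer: $29820$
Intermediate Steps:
$d{\left(C \right)} = \frac{5}{C}$
$K{\left(o \right)} = 2 o \left(o + \frac{5}{o}\right)$ ($K{\left(o \right)} = \left(o + \frac{5}{o}\right) \left(o + o\right) = \left(o + \frac{5}{o}\right) 2 o = 2 o \left(o + \frac{5}{o}\right)$)
$497 K{\left(5 \right)} = 497 \left(10 + 2 \cdot 5^{2}\right) = 497 \left(10 + 2 \cdot 25\right) = 497 \left(10 + 50\right) = 497 \cdot 60 = 29820$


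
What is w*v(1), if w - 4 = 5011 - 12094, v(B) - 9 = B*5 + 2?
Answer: -113264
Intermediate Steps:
v(B) = 11 + 5*B (v(B) = 9 + (B*5 + 2) = 9 + (5*B + 2) = 9 + (2 + 5*B) = 11 + 5*B)
w = -7079 (w = 4 + (5011 - 12094) = 4 - 7083 = -7079)
w*v(1) = -7079*(11 + 5*1) = -7079*(11 + 5) = -7079*16 = -113264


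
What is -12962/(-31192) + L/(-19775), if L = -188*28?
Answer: 30037017/44058700 ≈ 0.68175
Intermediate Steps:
L = -5264
-12962/(-31192) + L/(-19775) = -12962/(-31192) - 5264/(-19775) = -12962*(-1/31192) - 5264*(-1/19775) = 6481/15596 + 752/2825 = 30037017/44058700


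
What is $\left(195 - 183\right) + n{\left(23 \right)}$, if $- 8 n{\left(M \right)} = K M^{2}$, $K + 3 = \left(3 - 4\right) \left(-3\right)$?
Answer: $12$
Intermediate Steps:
$K = 0$ ($K = -3 + \left(3 - 4\right) \left(-3\right) = -3 - -3 = -3 + 3 = 0$)
$n{\left(M \right)} = 0$ ($n{\left(M \right)} = - \frac{0 M^{2}}{8} = \left(- \frac{1}{8}\right) 0 = 0$)
$\left(195 - 183\right) + n{\left(23 \right)} = \left(195 - 183\right) + 0 = 12 + 0 = 12$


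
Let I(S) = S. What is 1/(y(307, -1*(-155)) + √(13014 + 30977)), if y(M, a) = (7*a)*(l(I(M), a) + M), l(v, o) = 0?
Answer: 333095/110952235034 - √43991/110952235034 ≈ 3.0003e-6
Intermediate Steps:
y(M, a) = 7*M*a (y(M, a) = (7*a)*(0 + M) = (7*a)*M = 7*M*a)
1/(y(307, -1*(-155)) + √(13014 + 30977)) = 1/(7*307*(-1*(-155)) + √(13014 + 30977)) = 1/(7*307*155 + √43991) = 1/(333095 + √43991)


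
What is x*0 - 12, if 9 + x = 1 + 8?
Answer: -12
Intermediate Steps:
x = 0 (x = -9 + (1 + 8) = -9 + 9 = 0)
x*0 - 12 = 0*0 - 12 = 0 - 12 = -12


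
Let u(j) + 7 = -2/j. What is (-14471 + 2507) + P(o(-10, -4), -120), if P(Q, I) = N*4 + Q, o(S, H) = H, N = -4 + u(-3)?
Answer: -36028/3 ≈ -12009.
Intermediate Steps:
u(j) = -7 - 2/j
N = -31/3 (N = -4 + (-7 - 2/(-3)) = -4 + (-7 - 2*(-1/3)) = -4 + (-7 + 2/3) = -4 - 19/3 = -31/3 ≈ -10.333)
P(Q, I) = -124/3 + Q (P(Q, I) = -31/3*4 + Q = -124/3 + Q)
(-14471 + 2507) + P(o(-10, -4), -120) = (-14471 + 2507) + (-124/3 - 4) = -11964 - 136/3 = -36028/3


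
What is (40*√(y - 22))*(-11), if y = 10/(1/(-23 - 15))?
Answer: -440*I*√402 ≈ -8822.0*I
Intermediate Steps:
y = -380 (y = 10/(1/(-38)) = 10/(-1/38) = 10*(-38) = -380)
(40*√(y - 22))*(-11) = (40*√(-380 - 22))*(-11) = (40*√(-402))*(-11) = (40*(I*√402))*(-11) = (40*I*√402)*(-11) = -440*I*√402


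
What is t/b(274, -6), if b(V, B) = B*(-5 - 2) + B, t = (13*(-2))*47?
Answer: -611/18 ≈ -33.944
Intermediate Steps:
t = -1222 (t = -26*47 = -1222)
b(V, B) = -6*B (b(V, B) = B*(-7) + B = -7*B + B = -6*B)
t/b(274, -6) = -1222/((-6*(-6))) = -1222/36 = -1222*1/36 = -611/18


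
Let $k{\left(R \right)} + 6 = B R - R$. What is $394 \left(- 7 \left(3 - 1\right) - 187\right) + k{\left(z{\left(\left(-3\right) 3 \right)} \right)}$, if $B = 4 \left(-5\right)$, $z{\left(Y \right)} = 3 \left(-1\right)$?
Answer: $-79137$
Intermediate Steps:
$z{\left(Y \right)} = -3$
$B = -20$
$k{\left(R \right)} = -6 - 21 R$
$394 \left(- 7 \left(3 - 1\right) - 187\right) + k{\left(z{\left(\left(-3\right) 3 \right)} \right)} = 394 \left(- 7 \left(3 - 1\right) - 187\right) - -57 = 394 \left(\left(-7\right) 2 - 187\right) + \left(-6 + 63\right) = 394 \left(-14 - 187\right) + 57 = 394 \left(-201\right) + 57 = -79194 + 57 = -79137$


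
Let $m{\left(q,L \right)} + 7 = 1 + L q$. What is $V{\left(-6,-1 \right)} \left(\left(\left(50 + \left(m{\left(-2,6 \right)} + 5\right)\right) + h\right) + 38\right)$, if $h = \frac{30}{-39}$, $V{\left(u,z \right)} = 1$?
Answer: $\frac{965}{13} \approx 74.231$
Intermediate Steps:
$m{\left(q,L \right)} = -6 + L q$ ($m{\left(q,L \right)} = -7 + \left(1 + L q\right) = -6 + L q$)
$h = - \frac{10}{13}$ ($h = 30 \left(- \frac{1}{39}\right) = - \frac{10}{13} \approx -0.76923$)
$V{\left(-6,-1 \right)} \left(\left(\left(50 + \left(m{\left(-2,6 \right)} + 5\right)\right) + h\right) + 38\right) = 1 \left(\left(\left(50 + \left(\left(-6 + 6 \left(-2\right)\right) + 5\right)\right) - \frac{10}{13}\right) + 38\right) = 1 \left(\left(\left(50 + \left(\left(-6 - 12\right) + 5\right)\right) - \frac{10}{13}\right) + 38\right) = 1 \left(\left(\left(50 + \left(-18 + 5\right)\right) - \frac{10}{13}\right) + 38\right) = 1 \left(\left(\left(50 - 13\right) - \frac{10}{13}\right) + 38\right) = 1 \left(\left(37 - \frac{10}{13}\right) + 38\right) = 1 \left(\frac{471}{13} + 38\right) = 1 \cdot \frac{965}{13} = \frac{965}{13}$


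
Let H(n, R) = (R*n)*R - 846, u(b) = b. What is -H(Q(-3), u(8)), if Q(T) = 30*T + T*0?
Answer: 6606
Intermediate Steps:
Q(T) = 30*T (Q(T) = 30*T + 0 = 30*T)
H(n, R) = -846 + n*R² (H(n, R) = n*R² - 846 = -846 + n*R²)
-H(Q(-3), u(8)) = -(-846 + (30*(-3))*8²) = -(-846 - 90*64) = -(-846 - 5760) = -1*(-6606) = 6606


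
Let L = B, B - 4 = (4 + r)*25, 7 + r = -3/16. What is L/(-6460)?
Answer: 1211/103360 ≈ 0.011716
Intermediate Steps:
r = -115/16 (r = -7 - 3/16 = -115/16 ≈ -7.1875)
B = -1211/16 (B = 4 + (4 - 115/16)*25 = 4 - 51/16*25 = 4 - 1275/16 = -1211/16 ≈ -75.688)
L = -1211/16 ≈ -75.688
L/(-6460) = -1211/16/(-6460) = -1211/16*(-1/6460) = 1211/103360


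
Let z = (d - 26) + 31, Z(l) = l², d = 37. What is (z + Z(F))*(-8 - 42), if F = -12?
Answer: -9300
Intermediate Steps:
z = 42 (z = (37 - 26) + 31 = 11 + 31 = 42)
(z + Z(F))*(-8 - 42) = (42 + (-12)²)*(-8 - 42) = (42 + 144)*(-50) = 186*(-50) = -9300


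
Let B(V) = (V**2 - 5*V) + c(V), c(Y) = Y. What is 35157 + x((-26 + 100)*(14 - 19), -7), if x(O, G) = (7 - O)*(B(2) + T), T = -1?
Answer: 33272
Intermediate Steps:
B(V) = V**2 - 4*V (B(V) = (V**2 - 5*V) + V = V**2 - 4*V)
x(O, G) = -35 + 5*O (x(O, G) = (7 - O)*(2*(-4 + 2) - 1) = (7 - O)*(2*(-2) - 1) = (7 - O)*(-4 - 1) = (7 - O)*(-5) = -35 + 5*O)
35157 + x((-26 + 100)*(14 - 19), -7) = 35157 + (-35 + 5*((-26 + 100)*(14 - 19))) = 35157 + (-35 + 5*(74*(-5))) = 35157 + (-35 + 5*(-370)) = 35157 + (-35 - 1850) = 35157 - 1885 = 33272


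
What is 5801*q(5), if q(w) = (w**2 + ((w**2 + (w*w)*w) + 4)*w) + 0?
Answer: 4611795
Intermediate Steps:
q(w) = w**2 + w*(4 + w**2 + w**3) (q(w) = (w**2 + ((w**2 + w**2*w) + 4)*w) + 0 = (w**2 + ((w**2 + w**3) + 4)*w) + 0 = (w**2 + (4 + w**2 + w**3)*w) + 0 = (w**2 + w*(4 + w**2 + w**3)) + 0 = w**2 + w*(4 + w**2 + w**3))
5801*q(5) = 5801*(5*(4 + 5 + 5**2 + 5**3)) = 5801*(5*(4 + 5 + 25 + 125)) = 5801*(5*159) = 5801*795 = 4611795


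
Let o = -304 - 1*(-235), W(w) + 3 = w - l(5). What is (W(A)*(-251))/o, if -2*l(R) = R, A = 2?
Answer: 251/46 ≈ 5.4565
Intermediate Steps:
l(R) = -R/2
W(w) = -½ + w (W(w) = -3 + (w - (-1)*5/2) = -3 + (w - 1*(-5/2)) = -3 + (w + 5/2) = -3 + (5/2 + w) = -½ + w)
o = -69 (o = -304 + 235 = -69)
(W(A)*(-251))/o = ((-½ + 2)*(-251))/(-69) = ((3/2)*(-251))*(-1/69) = -753/2*(-1/69) = 251/46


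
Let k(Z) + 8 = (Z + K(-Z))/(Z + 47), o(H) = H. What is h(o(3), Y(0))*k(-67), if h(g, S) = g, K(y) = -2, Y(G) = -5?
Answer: -273/20 ≈ -13.650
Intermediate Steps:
k(Z) = -8 + (-2 + Z)/(47 + Z) (k(Z) = -8 + (Z - 2)/(Z + 47) = -8 + (-2 + Z)/(47 + Z))
h(o(3), Y(0))*k(-67) = 3*(7*(-54 - 1*(-67))/(47 - 67)) = 3*(7*(-54 + 67)/(-20)) = 3*(7*(-1/20)*13) = 3*(-91/20) = -273/20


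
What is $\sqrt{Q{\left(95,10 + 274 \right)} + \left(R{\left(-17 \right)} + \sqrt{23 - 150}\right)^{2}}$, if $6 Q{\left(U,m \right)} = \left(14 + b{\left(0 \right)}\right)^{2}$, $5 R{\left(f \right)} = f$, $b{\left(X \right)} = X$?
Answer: $\frac{\sqrt{-18624 - 1530 i \sqrt{127}}}{15} \approx 3.8747 - 9.8887 i$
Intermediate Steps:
$R{\left(f \right)} = \frac{f}{5}$
$Q{\left(U,m \right)} = \frac{98}{3}$ ($Q{\left(U,m \right)} = \frac{\left(14 + 0\right)^{2}}{6} = \frac{14^{2}}{6} = \frac{1}{6} \cdot 196 = \frac{98}{3}$)
$\sqrt{Q{\left(95,10 + 274 \right)} + \left(R{\left(-17 \right)} + \sqrt{23 - 150}\right)^{2}} = \sqrt{\frac{98}{3} + \left(\frac{1}{5} \left(-17\right) + \sqrt{23 - 150}\right)^{2}} = \sqrt{\frac{98}{3} + \left(- \frac{17}{5} + \sqrt{-127}\right)^{2}} = \sqrt{\frac{98}{3} + \left(- \frac{17}{5} + i \sqrt{127}\right)^{2}}$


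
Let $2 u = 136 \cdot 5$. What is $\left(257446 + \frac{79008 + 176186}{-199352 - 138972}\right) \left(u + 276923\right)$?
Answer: $\frac{1724970074711895}{24166} \approx 7.138 \cdot 10^{10}$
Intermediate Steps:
$u = 340$ ($u = \frac{136 \cdot 5}{2} = \frac{1}{2} \cdot 680 = 340$)
$\left(257446 + \frac{79008 + 176186}{-199352 - 138972}\right) \left(u + 276923\right) = \left(257446 + \frac{79008 + 176186}{-199352 - 138972}\right) \left(340 + 276923\right) = \left(257446 + \frac{255194}{-199352 - 138972}\right) 277263 = \left(257446 + \frac{255194}{-338324}\right) 277263 = \left(257446 + 255194 \left(- \frac{1}{338324}\right)\right) 277263 = \left(257446 - \frac{127597}{169162}\right) 277263 = \frac{43549952655}{169162} \cdot 277263 = \frac{1724970074711895}{24166}$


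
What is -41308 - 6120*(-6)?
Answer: -4588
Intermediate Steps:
-41308 - 6120*(-6) = -41308 - 1*(-36720) = -41308 + 36720 = -4588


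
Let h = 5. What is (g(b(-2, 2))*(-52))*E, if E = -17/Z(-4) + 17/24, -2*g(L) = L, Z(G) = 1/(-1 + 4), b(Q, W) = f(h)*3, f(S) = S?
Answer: -78455/4 ≈ -19614.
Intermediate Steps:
b(Q, W) = 15 (b(Q, W) = 5*3 = 15)
Z(G) = 1/3
g(L) = -L/2
E = -1207/24 (E = -17/1/3 + 17/24 = -17*3 + 17*(1/24) = -51 + 17/24 = -1207/24 ≈ -50.292)
(g(b(-2, 2))*(-52))*E = (-1/2*15*(-52))*(-1207/24) = -15/2*(-52)*(-1207/24) = 390*(-1207/24) = -78455/4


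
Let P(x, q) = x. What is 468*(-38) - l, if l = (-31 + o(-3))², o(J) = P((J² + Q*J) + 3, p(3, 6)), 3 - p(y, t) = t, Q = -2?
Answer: -17953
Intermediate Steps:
p(y, t) = 3 - t
o(J) = 3 + J² - 2*J (o(J) = (J² - 2*J) + 3 = 3 + J² - 2*J)
l = 169 (l = (-31 + (3 + (-3)² - 2*(-3)))² = (-31 + (3 + 9 + 6))² = (-31 + 18)² = (-13)² = 169)
468*(-38) - l = 468*(-38) - 1*169 = -17784 - 169 = -17953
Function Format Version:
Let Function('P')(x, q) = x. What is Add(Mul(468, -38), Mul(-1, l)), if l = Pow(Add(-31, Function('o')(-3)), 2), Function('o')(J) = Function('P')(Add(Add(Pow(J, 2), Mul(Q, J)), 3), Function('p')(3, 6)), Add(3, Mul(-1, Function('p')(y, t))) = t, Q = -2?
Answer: -17953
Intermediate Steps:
Function('p')(y, t) = Add(3, Mul(-1, t))
Function('o')(J) = Add(3, Pow(J, 2), Mul(-2, J)) (Function('o')(J) = Add(Add(Pow(J, 2), Mul(-2, J)), 3) = Add(3, Pow(J, 2), Mul(-2, J)))
l = 169 (l = Pow(Add(-31, Add(3, Pow(-3, 2), Mul(-2, -3))), 2) = Pow(Add(-31, Add(3, 9, 6)), 2) = Pow(Add(-31, 18), 2) = Pow(-13, 2) = 169)
Add(Mul(468, -38), Mul(-1, l)) = Add(Mul(468, -38), Mul(-1, 169)) = Add(-17784, -169) = -17953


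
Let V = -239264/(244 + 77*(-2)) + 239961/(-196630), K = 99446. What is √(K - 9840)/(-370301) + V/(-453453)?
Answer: 4706807681/802462170510 - √89606/370301 ≈ 0.0050571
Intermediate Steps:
V = -4706807681/1769670 (V = -239264/(244 - 154) + 239961*(-1/196630) = -239264/90 - 239961/196630 = -239264*1/90 - 239961/196630 = -119632/45 - 239961/196630 = -4706807681/1769670 ≈ -2659.7)
√(K - 9840)/(-370301) + V/(-453453) = √(99446 - 9840)/(-370301) - 4706807681/1769670/(-453453) = √89606*(-1/370301) - 4706807681/1769670*(-1/453453) = -√89606/370301 + 4706807681/802462170510 = 4706807681/802462170510 - √89606/370301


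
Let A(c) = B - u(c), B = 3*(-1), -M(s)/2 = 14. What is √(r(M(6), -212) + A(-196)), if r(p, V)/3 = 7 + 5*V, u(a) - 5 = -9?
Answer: I*√3158 ≈ 56.196*I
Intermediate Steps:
M(s) = -28 (M(s) = -2*14 = -28)
u(a) = -4 (u(a) = 5 - 9 = -4)
B = -3
r(p, V) = 21 + 15*V (r(p, V) = 3*(7 + 5*V) = 21 + 15*V)
A(c) = 1 (A(c) = -3 - 1*(-4) = -3 + 4 = 1)
√(r(M(6), -212) + A(-196)) = √((21 + 15*(-212)) + 1) = √((21 - 3180) + 1) = √(-3159 + 1) = √(-3158) = I*√3158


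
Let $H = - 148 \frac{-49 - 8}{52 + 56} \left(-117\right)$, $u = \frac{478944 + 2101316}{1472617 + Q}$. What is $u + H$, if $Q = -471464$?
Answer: $- \frac{9146957007}{1001153} \approx -9136.4$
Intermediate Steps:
$u = \frac{2580260}{1001153}$ ($u = \frac{478944 + 2101316}{1472617 - 471464} = \frac{2580260}{1001153} \approx 2.5773$)
$H = -9139$ ($H = - 148 \left(- \frac{57}{108}\right) \left(-117\right) = - 148 \left(\left(-57\right) \frac{1}{108}\right) \left(-117\right) = \left(-148\right) \left(- \frac{19}{36}\right) \left(-117\right) = \frac{703}{9} \left(-117\right) = -9139$)
$u + H = \frac{2580260}{1001153} - 9139 = - \frac{9146957007}{1001153}$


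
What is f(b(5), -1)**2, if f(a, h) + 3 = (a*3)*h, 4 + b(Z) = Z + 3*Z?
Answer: 2601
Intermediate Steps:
b(Z) = -4 + 4*Z (b(Z) = -4 + (Z + 3*Z) = -4 + 4*Z)
f(a, h) = -3 + 3*a*h (f(a, h) = -3 + (a*3)*h = -3 + (3*a)*h = -3 + 3*a*h)
f(b(5), -1)**2 = (-3 + 3*(-4 + 4*5)*(-1))**2 = (-3 + 3*(-4 + 20)*(-1))**2 = (-3 + 3*16*(-1))**2 = (-3 - 48)**2 = (-51)**2 = 2601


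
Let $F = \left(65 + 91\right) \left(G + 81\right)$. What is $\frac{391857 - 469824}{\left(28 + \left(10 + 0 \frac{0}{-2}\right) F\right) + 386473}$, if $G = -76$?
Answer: $- \frac{77967}{394301} \approx -0.19773$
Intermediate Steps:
$F = 780$ ($F = \left(65 + 91\right) \left(-76 + 81\right) = 156 \cdot 5 = 780$)
$\frac{391857 - 469824}{\left(28 + \left(10 + 0 \frac{0}{-2}\right) F\right) + 386473} = \frac{391857 - 469824}{\left(28 + \left(10 + 0 \frac{0}{-2}\right) 780\right) + 386473} = - \frac{77967}{\left(28 + \left(10 + 0 \cdot 0 \left(- \frac{1}{2}\right)\right) 780\right) + 386473} = - \frac{77967}{\left(28 + \left(10 + 0 \cdot 0\right) 780\right) + 386473} = - \frac{77967}{\left(28 + \left(10 + 0\right) 780\right) + 386473} = - \frac{77967}{\left(28 + 10 \cdot 780\right) + 386473} = - \frac{77967}{\left(28 + 7800\right) + 386473} = - \frac{77967}{7828 + 386473} = - \frac{77967}{394301}$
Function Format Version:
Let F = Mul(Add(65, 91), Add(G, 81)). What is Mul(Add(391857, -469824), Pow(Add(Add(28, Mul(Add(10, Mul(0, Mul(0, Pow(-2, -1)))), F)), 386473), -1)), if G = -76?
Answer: Rational(-77967, 394301) ≈ -0.19773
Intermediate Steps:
F = 780 (F = Mul(Add(65, 91), Add(-76, 81)) = Mul(156, 5) = 780)
Mul(Add(391857, -469824), Pow(Add(Add(28, Mul(Add(10, Mul(0, Mul(0, Pow(-2, -1)))), F)), 386473), -1)) = Mul(Add(391857, -469824), Pow(Add(Add(28, Mul(Add(10, Mul(0, Mul(0, Pow(-2, -1)))), 780)), 386473), -1)) = Mul(-77967, Pow(Add(Add(28, Mul(Add(10, Mul(0, Mul(0, Rational(-1, 2)))), 780)), 386473), -1)) = Mul(-77967, Pow(Add(Add(28, Mul(Add(10, Mul(0, 0)), 780)), 386473), -1)) = Mul(-77967, Pow(Add(Add(28, Mul(Add(10, 0), 780)), 386473), -1)) = Mul(-77967, Pow(Add(Add(28, Mul(10, 780)), 386473), -1)) = Mul(-77967, Pow(Add(Add(28, 7800), 386473), -1)) = Mul(-77967, Pow(Add(7828, 386473), -1)) = Mul(-77967, Pow(394301, -1)) = Mul(-77967, Rational(1, 394301)) = Rational(-77967, 394301)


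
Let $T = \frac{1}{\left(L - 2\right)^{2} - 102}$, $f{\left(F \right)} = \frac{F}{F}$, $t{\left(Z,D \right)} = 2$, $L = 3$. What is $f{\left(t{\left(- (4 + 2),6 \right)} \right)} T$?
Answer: $- \frac{1}{101} \approx -0.009901$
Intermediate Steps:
$f{\left(F \right)} = 1$
$T = - \frac{1}{101}$ ($T = \frac{1}{\left(3 - 2\right)^{2} - 102} = \frac{1}{1^{2} - 102} = \frac{1}{1 - 102} = \frac{1}{-101} = - \frac{1}{101} \approx -0.009901$)
$f{\left(t{\left(- (4 + 2),6 \right)} \right)} T = 1 \left(- \frac{1}{101}\right) = - \frac{1}{101}$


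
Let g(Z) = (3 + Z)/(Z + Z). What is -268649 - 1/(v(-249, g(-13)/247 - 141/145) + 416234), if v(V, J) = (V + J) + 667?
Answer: -52115390348125781/193990635914 ≈ -2.6865e+5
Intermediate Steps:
g(Z) = (3 + Z)/(2*Z) (g(Z) = (3 + Z)/((2*Z)) = (3 + Z)*(1/(2*Z)) = (3 + Z)/(2*Z))
v(V, J) = 667 + J + V (v(V, J) = (J + V) + 667 = 667 + J + V)
-268649 - 1/(v(-249, g(-13)/247 - 141/145) + 416234) = -268649 - 1/((667 + (((½)*(3 - 13)/(-13))/247 - 141/145) - 249) + 416234) = -268649 - 1/((667 + (((½)*(-1/13)*(-10))*(1/247) - 141*1/145) - 249) + 416234) = -268649 - 1/((667 + ((5/13)*(1/247) - 141/145) - 249) + 416234) = -268649 - 1/((667 + (5/3211 - 141/145) - 249) + 416234) = -268649 - 1/((667 - 452026/465595 - 249) + 416234) = -268649 - 1/(194166684/465595 + 416234) = -268649 - 1/193990635914/465595 = -268649 - 1*465595/193990635914 = -268649 - 465595/193990635914 = -52115390348125781/193990635914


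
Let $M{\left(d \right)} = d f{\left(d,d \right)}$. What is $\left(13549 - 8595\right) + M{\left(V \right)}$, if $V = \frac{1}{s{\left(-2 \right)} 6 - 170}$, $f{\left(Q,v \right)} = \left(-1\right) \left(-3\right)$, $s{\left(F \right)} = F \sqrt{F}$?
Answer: $\frac{72298421}{14594} + \frac{9 i \sqrt{2}}{7297} \approx 4954.0 + 0.0017443 i$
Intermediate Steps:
$s{\left(F \right)} = F^{\frac{3}{2}}$
$f{\left(Q,v \right)} = 3$
$V = \frac{1}{-170 - 12 i \sqrt{2}}$ ($V = \frac{1}{\left(-2\right)^{\frac{3}{2}} \cdot 6 - 170} = \frac{1}{- 2 i \sqrt{2} \cdot 6 - 170} = \frac{1}{- 12 i \sqrt{2} - 170} = \frac{1}{-170 - 12 i \sqrt{2}} \approx -0.0058243 + 0.00058142 i$)
$M{\left(d \right)} = 3 d$ ($M{\left(d \right)} = d 3 = 3 d$)
$\left(13549 - 8595\right) + M{\left(V \right)} = \left(13549 - 8595\right) + 3 \frac{i}{2 \left(- 85 i + 6 \sqrt{2}\right)} = \left(13549 - 8595\right) + \frac{3 i}{2 \left(- 85 i + 6 \sqrt{2}\right)} = 4954 + \frac{3 i}{2 \left(- 85 i + 6 \sqrt{2}\right)}$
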